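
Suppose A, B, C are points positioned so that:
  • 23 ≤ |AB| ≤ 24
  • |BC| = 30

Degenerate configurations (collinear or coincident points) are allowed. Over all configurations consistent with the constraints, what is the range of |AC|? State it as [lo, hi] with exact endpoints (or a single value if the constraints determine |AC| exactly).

|AC| ∈ [6, 54]  (≈ [6.0000, 54.0000])

|AB| ∈ [23, 24]
|BC| ∈ {30}
|AC| ∈ [6, 54]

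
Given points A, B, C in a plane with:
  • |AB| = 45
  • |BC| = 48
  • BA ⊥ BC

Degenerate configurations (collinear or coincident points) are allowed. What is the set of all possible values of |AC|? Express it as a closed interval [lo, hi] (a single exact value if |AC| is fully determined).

|AC| = 3·√(481)  (≈ 65.7951)

|AB| ∈ {45}
|BC| ∈ {48}
|AC| ∈ {3·√(481)}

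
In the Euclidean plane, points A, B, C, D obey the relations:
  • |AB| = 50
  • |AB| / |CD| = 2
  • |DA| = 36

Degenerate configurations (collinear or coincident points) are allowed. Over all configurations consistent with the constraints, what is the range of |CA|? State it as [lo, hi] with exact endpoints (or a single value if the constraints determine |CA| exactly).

|CA| ∈ [11, 61]  (≈ [11.0000, 61.0000])

|AB| ∈ {50}
|AD| ∈ {36}
|CD| ∈ {25}
|BD| ∈ [14, 86]
|AC| ∈ [11, 61]
|BC| ∈ [0, 111]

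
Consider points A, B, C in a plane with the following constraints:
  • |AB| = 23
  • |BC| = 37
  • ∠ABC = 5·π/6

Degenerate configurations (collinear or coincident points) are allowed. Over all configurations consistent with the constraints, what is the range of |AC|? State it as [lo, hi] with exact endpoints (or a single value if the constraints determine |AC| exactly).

|AC| = √(851·√(3) + 1898)  (≈ 58.0687)

|AB| ∈ {23}
|BC| ∈ {37}
|AC| ∈ {√(851·√(3) + 1898)}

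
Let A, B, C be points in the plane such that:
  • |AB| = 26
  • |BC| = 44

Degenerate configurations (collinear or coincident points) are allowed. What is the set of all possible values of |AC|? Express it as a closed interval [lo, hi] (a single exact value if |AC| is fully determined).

|AB| ∈ {26}
|BC| ∈ {44}
|AC| ∈ [18, 70]

|AC| ∈ [18, 70]  (≈ [18.0000, 70.0000])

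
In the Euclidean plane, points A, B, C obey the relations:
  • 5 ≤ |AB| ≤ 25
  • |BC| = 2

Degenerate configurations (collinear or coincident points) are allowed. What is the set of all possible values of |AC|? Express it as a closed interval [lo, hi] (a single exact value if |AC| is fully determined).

|AC| ∈ [3, 27]  (≈ [3.0000, 27.0000])

|AB| ∈ [5, 25]
|BC| ∈ {2}
|AC| ∈ [3, 27]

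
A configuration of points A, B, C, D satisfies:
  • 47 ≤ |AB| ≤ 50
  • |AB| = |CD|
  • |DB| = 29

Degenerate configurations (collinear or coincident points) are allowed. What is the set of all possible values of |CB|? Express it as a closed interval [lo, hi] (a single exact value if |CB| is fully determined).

|CB| ∈ [18, 79]  (≈ [18.0000, 79.0000])

|AB| ∈ [47, 50]
|BD| ∈ {29}
|CD| ∈ [47, 50]
|AD| ∈ [18, 79]
|BC| ∈ [18, 79]
|AC| ∈ [0, 129]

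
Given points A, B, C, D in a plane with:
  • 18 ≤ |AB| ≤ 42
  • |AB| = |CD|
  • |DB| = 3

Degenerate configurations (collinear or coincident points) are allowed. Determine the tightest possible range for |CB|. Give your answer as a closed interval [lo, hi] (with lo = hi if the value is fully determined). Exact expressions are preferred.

|AB| ∈ [18, 42]
|BD| ∈ {3}
|CD| ∈ [18, 42]
|AD| ∈ [15, 45]
|BC| ∈ [15, 45]
|AC| ∈ [0, 87]

|CB| ∈ [15, 45]  (≈ [15.0000, 45.0000])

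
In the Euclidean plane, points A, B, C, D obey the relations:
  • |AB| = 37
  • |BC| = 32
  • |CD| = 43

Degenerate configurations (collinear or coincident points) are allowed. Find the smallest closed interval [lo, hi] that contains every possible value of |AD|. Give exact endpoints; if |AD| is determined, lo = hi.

|AB| ∈ {37}
|BC| ∈ {32}
|CD| ∈ {43}
|AC| ∈ [5, 69]
|BD| ∈ [11, 75]
|AD| ∈ [0, 112]

|AD| ∈ [0, 112]  (≈ [0.0000, 112.0000])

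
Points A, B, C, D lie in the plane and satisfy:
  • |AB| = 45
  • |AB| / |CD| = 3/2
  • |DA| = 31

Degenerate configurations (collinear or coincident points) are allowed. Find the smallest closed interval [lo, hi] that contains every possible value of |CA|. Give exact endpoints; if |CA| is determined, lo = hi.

|CA| ∈ [1, 61]  (≈ [1.0000, 61.0000])

|AB| ∈ {45}
|AD| ∈ {31}
|CD| ∈ {30}
|BD| ∈ [14, 76]
|AC| ∈ [1, 61]
|BC| ∈ [0, 106]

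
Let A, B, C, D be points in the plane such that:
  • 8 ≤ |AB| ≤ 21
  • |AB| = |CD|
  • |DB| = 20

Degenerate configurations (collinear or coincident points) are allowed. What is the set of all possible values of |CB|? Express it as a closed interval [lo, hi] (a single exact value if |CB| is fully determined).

|AB| ∈ [8, 21]
|BD| ∈ {20}
|CD| ∈ [8, 21]
|AD| ∈ [0, 41]
|BC| ∈ [0, 41]
|AC| ∈ [0, 62]

|CB| ∈ [0, 41]  (≈ [0.0000, 41.0000])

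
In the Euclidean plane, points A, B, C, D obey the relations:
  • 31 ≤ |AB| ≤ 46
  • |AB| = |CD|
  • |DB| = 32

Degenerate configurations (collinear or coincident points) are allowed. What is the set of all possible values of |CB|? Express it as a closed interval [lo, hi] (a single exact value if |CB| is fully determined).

|AB| ∈ [31, 46]
|BD| ∈ {32}
|CD| ∈ [31, 46]
|AD| ∈ [0, 78]
|BC| ∈ [0, 78]
|AC| ∈ [0, 124]

|CB| ∈ [0, 78]  (≈ [0.0000, 78.0000])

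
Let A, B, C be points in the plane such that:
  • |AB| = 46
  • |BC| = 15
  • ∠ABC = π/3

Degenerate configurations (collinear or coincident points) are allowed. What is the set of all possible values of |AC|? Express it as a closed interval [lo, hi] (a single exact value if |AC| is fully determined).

|AC| = √(1651)  (≈ 40.6325)

|AB| ∈ {46}
|BC| ∈ {15}
|AC| ∈ {√(1651)}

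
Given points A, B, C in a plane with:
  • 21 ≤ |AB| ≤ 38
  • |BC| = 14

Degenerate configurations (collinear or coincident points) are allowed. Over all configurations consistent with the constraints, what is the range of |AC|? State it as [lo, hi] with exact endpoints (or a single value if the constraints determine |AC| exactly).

|AC| ∈ [7, 52]  (≈ [7.0000, 52.0000])

|AB| ∈ [21, 38]
|BC| ∈ {14}
|AC| ∈ [7, 52]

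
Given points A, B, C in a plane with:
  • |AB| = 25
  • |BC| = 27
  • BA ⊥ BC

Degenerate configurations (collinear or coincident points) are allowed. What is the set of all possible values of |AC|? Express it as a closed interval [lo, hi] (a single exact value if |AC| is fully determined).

|AB| ∈ {25}
|BC| ∈ {27}
|AC| ∈ {√(1354)}

|AC| = √(1354)  (≈ 36.7967)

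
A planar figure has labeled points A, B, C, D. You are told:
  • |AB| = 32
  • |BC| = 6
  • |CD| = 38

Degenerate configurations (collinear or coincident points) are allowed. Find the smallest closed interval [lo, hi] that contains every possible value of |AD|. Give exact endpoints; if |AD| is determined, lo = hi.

|AD| ∈ [0, 76]  (≈ [0.0000, 76.0000])

|AB| ∈ {32}
|BC| ∈ {6}
|CD| ∈ {38}
|AC| ∈ [26, 38]
|BD| ∈ [32, 44]
|AD| ∈ [0, 76]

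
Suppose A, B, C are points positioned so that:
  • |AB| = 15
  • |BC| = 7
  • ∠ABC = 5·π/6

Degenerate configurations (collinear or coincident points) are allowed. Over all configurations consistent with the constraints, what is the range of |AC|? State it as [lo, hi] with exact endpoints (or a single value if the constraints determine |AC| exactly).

|AC| = √(105·√(3) + 274)  (≈ 21.3510)

|AB| ∈ {15}
|BC| ∈ {7}
|AC| ∈ {√(105·√(3) + 274)}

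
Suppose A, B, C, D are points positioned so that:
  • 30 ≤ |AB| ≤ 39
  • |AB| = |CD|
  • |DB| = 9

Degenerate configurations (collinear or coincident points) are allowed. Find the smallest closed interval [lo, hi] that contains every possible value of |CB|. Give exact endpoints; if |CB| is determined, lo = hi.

|AB| ∈ [30, 39]
|BD| ∈ {9}
|CD| ∈ [30, 39]
|AD| ∈ [21, 48]
|BC| ∈ [21, 48]
|AC| ∈ [0, 87]

|CB| ∈ [21, 48]  (≈ [21.0000, 48.0000])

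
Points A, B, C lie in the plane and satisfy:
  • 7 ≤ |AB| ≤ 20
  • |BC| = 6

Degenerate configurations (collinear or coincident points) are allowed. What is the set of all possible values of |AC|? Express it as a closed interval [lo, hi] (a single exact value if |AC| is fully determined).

|AC| ∈ [1, 26]  (≈ [1.0000, 26.0000])

|AB| ∈ [7, 20]
|BC| ∈ {6}
|AC| ∈ [1, 26]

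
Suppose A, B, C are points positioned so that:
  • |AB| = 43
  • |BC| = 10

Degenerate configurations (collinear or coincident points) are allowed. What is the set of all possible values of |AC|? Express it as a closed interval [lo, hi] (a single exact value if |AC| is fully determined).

|AB| ∈ {43}
|BC| ∈ {10}
|AC| ∈ [33, 53]

|AC| ∈ [33, 53]  (≈ [33.0000, 53.0000])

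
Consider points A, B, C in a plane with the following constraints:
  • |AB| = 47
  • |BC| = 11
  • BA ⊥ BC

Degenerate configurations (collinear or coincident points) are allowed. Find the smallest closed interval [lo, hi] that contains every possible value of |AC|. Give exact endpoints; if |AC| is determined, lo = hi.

|AC| = √(2330)  (≈ 48.2701)

|AB| ∈ {47}
|BC| ∈ {11}
|AC| ∈ {√(2330)}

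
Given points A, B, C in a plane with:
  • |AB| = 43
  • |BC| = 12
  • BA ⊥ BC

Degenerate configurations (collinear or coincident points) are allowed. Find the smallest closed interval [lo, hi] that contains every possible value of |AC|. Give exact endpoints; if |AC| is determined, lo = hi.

|AB| ∈ {43}
|BC| ∈ {12}
|AC| ∈ {√(1993)}

|AC| = √(1993)  (≈ 44.6430)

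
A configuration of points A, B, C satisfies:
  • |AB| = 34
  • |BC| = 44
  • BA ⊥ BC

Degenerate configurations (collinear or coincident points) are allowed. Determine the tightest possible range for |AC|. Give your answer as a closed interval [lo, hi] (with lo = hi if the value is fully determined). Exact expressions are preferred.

|AB| ∈ {34}
|BC| ∈ {44}
|AC| ∈ {2·√(773)}

|AC| = 2·√(773)  (≈ 55.6058)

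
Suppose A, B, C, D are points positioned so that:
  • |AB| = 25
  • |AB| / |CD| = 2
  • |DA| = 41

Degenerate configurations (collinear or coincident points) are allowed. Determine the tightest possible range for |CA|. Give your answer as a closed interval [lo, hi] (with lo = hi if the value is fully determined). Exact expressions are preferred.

|CA| ∈ [57/2, 107/2]  (≈ [28.5000, 53.5000])

|AB| ∈ {25}
|AD| ∈ {41}
|CD| ∈ {25/2}
|BD| ∈ [16, 66]
|AC| ∈ [57/2, 107/2]
|BC| ∈ [7/2, 157/2]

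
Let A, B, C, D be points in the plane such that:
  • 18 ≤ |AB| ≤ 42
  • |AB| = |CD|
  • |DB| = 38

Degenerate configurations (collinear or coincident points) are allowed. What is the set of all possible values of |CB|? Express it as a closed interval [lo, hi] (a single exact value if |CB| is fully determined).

|AB| ∈ [18, 42]
|BD| ∈ {38}
|CD| ∈ [18, 42]
|AD| ∈ [0, 80]
|BC| ∈ [0, 80]
|AC| ∈ [0, 122]

|CB| ∈ [0, 80]  (≈ [0.0000, 80.0000])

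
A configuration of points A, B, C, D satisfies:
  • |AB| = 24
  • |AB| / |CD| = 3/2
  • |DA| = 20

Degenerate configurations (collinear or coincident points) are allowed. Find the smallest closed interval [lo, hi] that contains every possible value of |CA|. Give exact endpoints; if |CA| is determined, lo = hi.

|CA| ∈ [4, 36]  (≈ [4.0000, 36.0000])

|AB| ∈ {24}
|AD| ∈ {20}
|CD| ∈ {16}
|BD| ∈ [4, 44]
|AC| ∈ [4, 36]
|BC| ∈ [0, 60]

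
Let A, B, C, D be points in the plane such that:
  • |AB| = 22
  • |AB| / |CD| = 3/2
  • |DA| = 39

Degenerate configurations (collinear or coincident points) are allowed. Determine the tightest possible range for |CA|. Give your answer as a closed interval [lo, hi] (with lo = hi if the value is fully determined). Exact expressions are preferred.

|CA| ∈ [73/3, 161/3]  (≈ [24.3333, 53.6667])

|AB| ∈ {22}
|AD| ∈ {39}
|CD| ∈ {44/3}
|BD| ∈ [17, 61]
|AC| ∈ [73/3, 161/3]
|BC| ∈ [7/3, 227/3]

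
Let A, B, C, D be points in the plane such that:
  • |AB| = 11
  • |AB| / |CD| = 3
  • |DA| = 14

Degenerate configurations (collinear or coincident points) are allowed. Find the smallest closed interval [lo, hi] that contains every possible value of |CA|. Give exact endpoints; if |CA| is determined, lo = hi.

|CA| ∈ [31/3, 53/3]  (≈ [10.3333, 17.6667])

|AB| ∈ {11}
|AD| ∈ {14}
|CD| ∈ {11/3}
|BD| ∈ [3, 25]
|AC| ∈ [31/3, 53/3]
|BC| ∈ [0, 86/3]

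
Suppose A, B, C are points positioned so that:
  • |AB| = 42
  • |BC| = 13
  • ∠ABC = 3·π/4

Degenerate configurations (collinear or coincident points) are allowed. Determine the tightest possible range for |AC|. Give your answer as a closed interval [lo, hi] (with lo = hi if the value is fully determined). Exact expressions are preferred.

|AC| = √(546·√(2) + 1933)  (≈ 52.0112)

|AB| ∈ {42}
|BC| ∈ {13}
|AC| ∈ {√(546·√(2) + 1933)}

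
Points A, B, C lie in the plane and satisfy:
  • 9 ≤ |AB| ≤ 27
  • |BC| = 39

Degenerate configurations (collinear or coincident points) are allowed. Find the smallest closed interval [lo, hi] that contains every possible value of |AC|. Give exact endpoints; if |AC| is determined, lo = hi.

|AC| ∈ [12, 66]  (≈ [12.0000, 66.0000])

|AB| ∈ [9, 27]
|BC| ∈ {39}
|AC| ∈ [12, 66]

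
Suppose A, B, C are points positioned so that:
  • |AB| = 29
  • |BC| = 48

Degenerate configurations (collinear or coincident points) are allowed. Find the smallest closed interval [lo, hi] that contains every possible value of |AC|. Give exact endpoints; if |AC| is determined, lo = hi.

|AB| ∈ {29}
|BC| ∈ {48}
|AC| ∈ [19, 77]

|AC| ∈ [19, 77]  (≈ [19.0000, 77.0000])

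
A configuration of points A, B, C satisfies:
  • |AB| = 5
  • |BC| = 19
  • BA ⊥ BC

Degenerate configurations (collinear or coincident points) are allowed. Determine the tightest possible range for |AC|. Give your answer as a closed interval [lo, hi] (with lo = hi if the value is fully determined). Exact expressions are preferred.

|AC| = √(386)  (≈ 19.6469)

|AB| ∈ {5}
|BC| ∈ {19}
|AC| ∈ {√(386)}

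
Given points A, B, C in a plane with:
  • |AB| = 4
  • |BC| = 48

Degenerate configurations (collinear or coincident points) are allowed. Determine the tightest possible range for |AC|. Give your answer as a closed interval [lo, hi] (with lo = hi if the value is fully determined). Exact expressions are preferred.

|AC| ∈ [44, 52]  (≈ [44.0000, 52.0000])

|AB| ∈ {4}
|BC| ∈ {48}
|AC| ∈ [44, 52]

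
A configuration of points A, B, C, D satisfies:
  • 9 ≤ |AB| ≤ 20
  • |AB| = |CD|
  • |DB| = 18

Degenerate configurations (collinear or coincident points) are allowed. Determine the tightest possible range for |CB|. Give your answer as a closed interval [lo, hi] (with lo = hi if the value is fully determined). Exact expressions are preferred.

|CB| ∈ [0, 38]  (≈ [0.0000, 38.0000])

|AB| ∈ [9, 20]
|BD| ∈ {18}
|CD| ∈ [9, 20]
|AD| ∈ [0, 38]
|BC| ∈ [0, 38]
|AC| ∈ [0, 58]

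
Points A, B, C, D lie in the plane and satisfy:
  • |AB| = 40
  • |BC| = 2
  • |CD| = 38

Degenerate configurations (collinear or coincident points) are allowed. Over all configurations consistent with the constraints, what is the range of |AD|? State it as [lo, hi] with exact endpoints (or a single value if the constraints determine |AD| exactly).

|AB| ∈ {40}
|BC| ∈ {2}
|CD| ∈ {38}
|AC| ∈ [38, 42]
|BD| ∈ [36, 40]
|AD| ∈ [0, 80]

|AD| ∈ [0, 80]  (≈ [0.0000, 80.0000])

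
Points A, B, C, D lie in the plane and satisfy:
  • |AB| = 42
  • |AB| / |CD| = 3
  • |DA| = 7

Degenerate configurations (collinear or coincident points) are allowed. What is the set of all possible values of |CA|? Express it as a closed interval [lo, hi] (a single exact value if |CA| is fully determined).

|AB| ∈ {42}
|AD| ∈ {7}
|CD| ∈ {14}
|BD| ∈ [35, 49]
|AC| ∈ [7, 21]
|BC| ∈ [21, 63]

|CA| ∈ [7, 21]  (≈ [7.0000, 21.0000])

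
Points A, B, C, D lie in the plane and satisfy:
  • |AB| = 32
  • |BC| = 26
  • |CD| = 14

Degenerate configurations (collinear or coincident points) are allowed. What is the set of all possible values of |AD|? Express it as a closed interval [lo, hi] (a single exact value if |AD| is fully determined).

|AD| ∈ [0, 72]  (≈ [0.0000, 72.0000])

|AB| ∈ {32}
|BC| ∈ {26}
|CD| ∈ {14}
|AC| ∈ [6, 58]
|BD| ∈ [12, 40]
|AD| ∈ [0, 72]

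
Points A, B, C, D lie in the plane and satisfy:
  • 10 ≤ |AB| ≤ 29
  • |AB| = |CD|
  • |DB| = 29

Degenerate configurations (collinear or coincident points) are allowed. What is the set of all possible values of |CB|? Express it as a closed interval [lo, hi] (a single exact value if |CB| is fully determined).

|CB| ∈ [0, 58]  (≈ [0.0000, 58.0000])

|AB| ∈ [10, 29]
|BD| ∈ {29}
|CD| ∈ [10, 29]
|AD| ∈ [0, 58]
|BC| ∈ [0, 58]
|AC| ∈ [0, 87]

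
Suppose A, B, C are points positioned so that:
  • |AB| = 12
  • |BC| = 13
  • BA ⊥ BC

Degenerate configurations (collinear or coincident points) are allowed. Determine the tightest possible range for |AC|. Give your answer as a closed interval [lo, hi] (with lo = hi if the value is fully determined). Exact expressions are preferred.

|AB| ∈ {12}
|BC| ∈ {13}
|AC| ∈ {√(313)}

|AC| = √(313)  (≈ 17.6918)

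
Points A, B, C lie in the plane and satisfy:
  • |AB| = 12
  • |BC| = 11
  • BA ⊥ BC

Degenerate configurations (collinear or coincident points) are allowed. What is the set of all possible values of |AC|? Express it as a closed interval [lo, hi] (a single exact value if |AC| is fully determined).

|AC| = √(265)  (≈ 16.2788)

|AB| ∈ {12}
|BC| ∈ {11}
|AC| ∈ {√(265)}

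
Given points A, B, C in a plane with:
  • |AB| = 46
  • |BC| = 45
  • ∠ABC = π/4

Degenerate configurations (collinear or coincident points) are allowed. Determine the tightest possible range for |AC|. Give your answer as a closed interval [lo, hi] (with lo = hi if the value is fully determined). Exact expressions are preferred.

|AC| = √(4141 - 2070·√(2))  (≈ 34.8364)

|AB| ∈ {46}
|BC| ∈ {45}
|AC| ∈ {√(4141 - 2070·√(2))}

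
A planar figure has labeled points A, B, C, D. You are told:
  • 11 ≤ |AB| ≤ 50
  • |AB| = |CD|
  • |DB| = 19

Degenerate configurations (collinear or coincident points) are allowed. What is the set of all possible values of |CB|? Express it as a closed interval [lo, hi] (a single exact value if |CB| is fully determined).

|CB| ∈ [0, 69]  (≈ [0.0000, 69.0000])

|AB| ∈ [11, 50]
|BD| ∈ {19}
|CD| ∈ [11, 50]
|AD| ∈ [0, 69]
|BC| ∈ [0, 69]
|AC| ∈ [0, 119]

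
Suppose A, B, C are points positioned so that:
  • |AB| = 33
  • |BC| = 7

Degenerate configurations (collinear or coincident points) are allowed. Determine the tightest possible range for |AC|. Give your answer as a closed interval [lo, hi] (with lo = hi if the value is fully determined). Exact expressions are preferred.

|AC| ∈ [26, 40]  (≈ [26.0000, 40.0000])

|AB| ∈ {33}
|BC| ∈ {7}
|AC| ∈ [26, 40]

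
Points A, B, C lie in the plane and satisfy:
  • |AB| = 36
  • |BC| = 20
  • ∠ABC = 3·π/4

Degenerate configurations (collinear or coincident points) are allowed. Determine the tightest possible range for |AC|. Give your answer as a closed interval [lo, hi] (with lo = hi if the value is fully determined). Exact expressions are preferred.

|AB| ∈ {36}
|BC| ∈ {20}
|AC| ∈ {4·√(45·√(2) + 106)}

|AC| = 4·√(45·√(2) + 106)  (≈ 52.0983)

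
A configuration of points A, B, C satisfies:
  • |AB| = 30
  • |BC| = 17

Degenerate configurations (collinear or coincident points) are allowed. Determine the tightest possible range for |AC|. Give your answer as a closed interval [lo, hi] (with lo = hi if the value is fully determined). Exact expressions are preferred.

|AB| ∈ {30}
|BC| ∈ {17}
|AC| ∈ [13, 47]

|AC| ∈ [13, 47]  (≈ [13.0000, 47.0000])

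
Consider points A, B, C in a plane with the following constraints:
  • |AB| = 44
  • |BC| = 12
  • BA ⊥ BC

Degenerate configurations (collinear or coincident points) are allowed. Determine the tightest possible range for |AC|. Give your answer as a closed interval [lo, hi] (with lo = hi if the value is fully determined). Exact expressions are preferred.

|AB| ∈ {44}
|BC| ∈ {12}
|AC| ∈ {4·√(130)}

|AC| = 4·√(130)  (≈ 45.6070)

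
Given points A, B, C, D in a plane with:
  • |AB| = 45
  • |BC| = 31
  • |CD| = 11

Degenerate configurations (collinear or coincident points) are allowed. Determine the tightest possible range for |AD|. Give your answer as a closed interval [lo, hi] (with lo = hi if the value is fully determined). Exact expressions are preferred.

|AB| ∈ {45}
|BC| ∈ {31}
|CD| ∈ {11}
|AC| ∈ [14, 76]
|BD| ∈ [20, 42]
|AD| ∈ [3, 87]

|AD| ∈ [3, 87]  (≈ [3.0000, 87.0000])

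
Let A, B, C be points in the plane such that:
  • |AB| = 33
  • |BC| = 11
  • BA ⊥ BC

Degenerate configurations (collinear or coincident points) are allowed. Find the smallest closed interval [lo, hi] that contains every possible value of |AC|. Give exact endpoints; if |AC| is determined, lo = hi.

|AC| = 11·√(10)  (≈ 34.7851)

|AB| ∈ {33}
|BC| ∈ {11}
|AC| ∈ {11·√(10)}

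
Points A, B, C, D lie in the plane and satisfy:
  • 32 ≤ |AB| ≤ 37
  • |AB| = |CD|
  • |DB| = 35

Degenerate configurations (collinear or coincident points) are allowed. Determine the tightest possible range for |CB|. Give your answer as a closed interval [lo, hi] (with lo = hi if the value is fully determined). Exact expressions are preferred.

|CB| ∈ [0, 72]  (≈ [0.0000, 72.0000])

|AB| ∈ [32, 37]
|BD| ∈ {35}
|CD| ∈ [32, 37]
|AD| ∈ [0, 72]
|BC| ∈ [0, 72]
|AC| ∈ [0, 109]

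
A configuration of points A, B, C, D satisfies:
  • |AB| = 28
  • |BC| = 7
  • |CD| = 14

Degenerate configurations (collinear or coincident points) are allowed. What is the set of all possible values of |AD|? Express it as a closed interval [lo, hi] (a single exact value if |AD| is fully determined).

|AD| ∈ [7, 49]  (≈ [7.0000, 49.0000])

|AB| ∈ {28}
|BC| ∈ {7}
|CD| ∈ {14}
|AC| ∈ [21, 35]
|BD| ∈ [7, 21]
|AD| ∈ [7, 49]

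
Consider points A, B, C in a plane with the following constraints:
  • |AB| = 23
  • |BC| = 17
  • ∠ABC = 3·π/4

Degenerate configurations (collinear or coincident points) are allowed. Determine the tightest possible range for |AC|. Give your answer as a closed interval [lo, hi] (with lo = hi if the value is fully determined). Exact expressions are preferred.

|AC| = √(391·√(2) + 818)  (≈ 37.0264)

|AB| ∈ {23}
|BC| ∈ {17}
|AC| ∈ {√(391·√(2) + 818)}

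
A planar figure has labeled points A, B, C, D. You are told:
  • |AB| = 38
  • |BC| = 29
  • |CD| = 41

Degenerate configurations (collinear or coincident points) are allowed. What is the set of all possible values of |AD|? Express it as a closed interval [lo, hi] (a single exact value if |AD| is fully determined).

|AB| ∈ {38}
|BC| ∈ {29}
|CD| ∈ {41}
|AC| ∈ [9, 67]
|BD| ∈ [12, 70]
|AD| ∈ [0, 108]

|AD| ∈ [0, 108]  (≈ [0.0000, 108.0000])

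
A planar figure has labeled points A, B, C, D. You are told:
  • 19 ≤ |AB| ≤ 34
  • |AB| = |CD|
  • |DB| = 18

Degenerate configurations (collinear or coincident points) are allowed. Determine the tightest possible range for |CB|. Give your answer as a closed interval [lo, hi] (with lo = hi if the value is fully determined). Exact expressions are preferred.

|AB| ∈ [19, 34]
|BD| ∈ {18}
|CD| ∈ [19, 34]
|AD| ∈ [1, 52]
|BC| ∈ [1, 52]
|AC| ∈ [0, 86]

|CB| ∈ [1, 52]  (≈ [1.0000, 52.0000])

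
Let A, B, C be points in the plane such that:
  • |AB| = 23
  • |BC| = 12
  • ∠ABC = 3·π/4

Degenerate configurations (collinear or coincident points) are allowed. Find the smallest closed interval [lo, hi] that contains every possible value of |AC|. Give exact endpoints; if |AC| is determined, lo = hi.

|AC| = √(276·√(2) + 673)  (≈ 32.6086)

|AB| ∈ {23}
|BC| ∈ {12}
|AC| ∈ {√(276·√(2) + 673)}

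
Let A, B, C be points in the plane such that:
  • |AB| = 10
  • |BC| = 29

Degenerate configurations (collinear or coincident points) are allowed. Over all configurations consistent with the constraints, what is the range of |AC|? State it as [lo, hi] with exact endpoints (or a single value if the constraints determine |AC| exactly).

|AC| ∈ [19, 39]  (≈ [19.0000, 39.0000])

|AB| ∈ {10}
|BC| ∈ {29}
|AC| ∈ [19, 39]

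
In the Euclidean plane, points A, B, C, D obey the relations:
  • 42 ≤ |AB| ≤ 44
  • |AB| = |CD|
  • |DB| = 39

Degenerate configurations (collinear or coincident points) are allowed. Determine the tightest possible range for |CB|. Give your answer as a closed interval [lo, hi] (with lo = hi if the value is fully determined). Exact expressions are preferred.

|AB| ∈ [42, 44]
|BD| ∈ {39}
|CD| ∈ [42, 44]
|AD| ∈ [3, 83]
|BC| ∈ [3, 83]
|AC| ∈ [0, 127]

|CB| ∈ [3, 83]  (≈ [3.0000, 83.0000])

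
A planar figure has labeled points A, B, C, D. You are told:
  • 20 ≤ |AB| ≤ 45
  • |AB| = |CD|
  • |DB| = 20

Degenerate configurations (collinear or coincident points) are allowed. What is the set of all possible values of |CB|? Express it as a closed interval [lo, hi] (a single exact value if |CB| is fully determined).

|AB| ∈ [20, 45]
|BD| ∈ {20}
|CD| ∈ [20, 45]
|AD| ∈ [0, 65]
|BC| ∈ [0, 65]
|AC| ∈ [0, 110]

|CB| ∈ [0, 65]  (≈ [0.0000, 65.0000])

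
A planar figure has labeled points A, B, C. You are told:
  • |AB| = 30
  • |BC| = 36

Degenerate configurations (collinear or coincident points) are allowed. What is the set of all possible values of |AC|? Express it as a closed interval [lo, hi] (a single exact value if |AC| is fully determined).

|AB| ∈ {30}
|BC| ∈ {36}
|AC| ∈ [6, 66]

|AC| ∈ [6, 66]  (≈ [6.0000, 66.0000])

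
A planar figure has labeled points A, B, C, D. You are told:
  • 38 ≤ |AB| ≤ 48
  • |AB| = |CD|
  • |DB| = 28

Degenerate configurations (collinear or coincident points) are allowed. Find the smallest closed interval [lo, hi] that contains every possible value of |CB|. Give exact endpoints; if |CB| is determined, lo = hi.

|AB| ∈ [38, 48]
|BD| ∈ {28}
|CD| ∈ [38, 48]
|AD| ∈ [10, 76]
|BC| ∈ [10, 76]
|AC| ∈ [0, 124]

|CB| ∈ [10, 76]  (≈ [10.0000, 76.0000])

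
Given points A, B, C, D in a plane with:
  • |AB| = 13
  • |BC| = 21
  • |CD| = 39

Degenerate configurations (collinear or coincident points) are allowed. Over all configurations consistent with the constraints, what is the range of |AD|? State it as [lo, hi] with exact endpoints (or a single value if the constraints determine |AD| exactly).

|AD| ∈ [5, 73]  (≈ [5.0000, 73.0000])

|AB| ∈ {13}
|BC| ∈ {21}
|CD| ∈ {39}
|AC| ∈ [8, 34]
|BD| ∈ [18, 60]
|AD| ∈ [5, 73]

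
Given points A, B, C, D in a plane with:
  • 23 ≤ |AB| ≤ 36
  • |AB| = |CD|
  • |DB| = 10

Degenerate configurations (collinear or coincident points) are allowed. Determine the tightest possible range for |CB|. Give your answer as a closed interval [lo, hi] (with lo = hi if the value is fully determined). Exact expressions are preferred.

|AB| ∈ [23, 36]
|BD| ∈ {10}
|CD| ∈ [23, 36]
|AD| ∈ [13, 46]
|BC| ∈ [13, 46]
|AC| ∈ [0, 82]

|CB| ∈ [13, 46]  (≈ [13.0000, 46.0000])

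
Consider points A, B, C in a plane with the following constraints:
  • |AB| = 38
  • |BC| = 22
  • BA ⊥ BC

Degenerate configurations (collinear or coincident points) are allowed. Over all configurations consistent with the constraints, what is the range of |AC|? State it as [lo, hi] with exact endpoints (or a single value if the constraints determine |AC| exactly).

|AC| = 2·√(482)  (≈ 43.9090)

|AB| ∈ {38}
|BC| ∈ {22}
|AC| ∈ {2·√(482)}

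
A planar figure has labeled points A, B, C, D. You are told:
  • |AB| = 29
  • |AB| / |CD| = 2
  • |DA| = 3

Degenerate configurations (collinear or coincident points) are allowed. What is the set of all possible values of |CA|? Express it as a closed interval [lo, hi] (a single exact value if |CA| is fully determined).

|AB| ∈ {29}
|AD| ∈ {3}
|CD| ∈ {29/2}
|BD| ∈ [26, 32]
|AC| ∈ [23/2, 35/2]
|BC| ∈ [23/2, 93/2]

|CA| ∈ [23/2, 35/2]  (≈ [11.5000, 17.5000])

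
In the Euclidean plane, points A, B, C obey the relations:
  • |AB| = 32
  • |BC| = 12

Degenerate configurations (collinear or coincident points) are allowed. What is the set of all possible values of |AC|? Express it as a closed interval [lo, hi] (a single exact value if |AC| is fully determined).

|AC| ∈ [20, 44]  (≈ [20.0000, 44.0000])

|AB| ∈ {32}
|BC| ∈ {12}
|AC| ∈ [20, 44]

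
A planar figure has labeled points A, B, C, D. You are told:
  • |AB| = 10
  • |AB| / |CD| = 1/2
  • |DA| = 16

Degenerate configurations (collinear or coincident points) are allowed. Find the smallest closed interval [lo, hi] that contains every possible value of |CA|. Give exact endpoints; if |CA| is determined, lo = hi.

|AB| ∈ {10}
|AD| ∈ {16}
|CD| ∈ {20}
|BD| ∈ [6, 26]
|AC| ∈ [4, 36]
|BC| ∈ [0, 46]

|CA| ∈ [4, 36]  (≈ [4.0000, 36.0000])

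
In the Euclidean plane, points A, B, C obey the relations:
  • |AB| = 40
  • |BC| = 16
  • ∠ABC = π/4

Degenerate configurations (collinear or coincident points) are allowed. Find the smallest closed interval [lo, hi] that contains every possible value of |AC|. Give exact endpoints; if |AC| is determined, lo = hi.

|AB| ∈ {40}
|BC| ∈ {16}
|AC| ∈ {8·√(29 - 10·√(2))}

|AC| = 8·√(29 - 10·√(2))  (≈ 30.8367)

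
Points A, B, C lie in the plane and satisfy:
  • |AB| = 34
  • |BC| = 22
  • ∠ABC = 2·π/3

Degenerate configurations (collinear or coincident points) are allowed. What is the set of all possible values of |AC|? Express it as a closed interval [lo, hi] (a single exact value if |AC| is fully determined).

|AC| = 2·√(597)  (≈ 48.8672)

|AB| ∈ {34}
|BC| ∈ {22}
|AC| ∈ {2·√(597)}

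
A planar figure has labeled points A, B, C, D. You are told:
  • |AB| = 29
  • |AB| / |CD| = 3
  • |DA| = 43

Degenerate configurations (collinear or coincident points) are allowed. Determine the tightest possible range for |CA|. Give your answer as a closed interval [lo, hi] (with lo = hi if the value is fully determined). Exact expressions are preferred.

|AB| ∈ {29}
|AD| ∈ {43}
|CD| ∈ {29/3}
|BD| ∈ [14, 72]
|AC| ∈ [100/3, 158/3]
|BC| ∈ [13/3, 245/3]

|CA| ∈ [100/3, 158/3]  (≈ [33.3333, 52.6667])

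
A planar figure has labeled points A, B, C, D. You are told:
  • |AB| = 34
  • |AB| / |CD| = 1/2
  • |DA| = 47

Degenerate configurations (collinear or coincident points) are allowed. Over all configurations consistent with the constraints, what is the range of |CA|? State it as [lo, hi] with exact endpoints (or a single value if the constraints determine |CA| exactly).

|CA| ∈ [21, 115]  (≈ [21.0000, 115.0000])

|AB| ∈ {34}
|AD| ∈ {47}
|CD| ∈ {68}
|BD| ∈ [13, 81]
|AC| ∈ [21, 115]
|BC| ∈ [0, 149]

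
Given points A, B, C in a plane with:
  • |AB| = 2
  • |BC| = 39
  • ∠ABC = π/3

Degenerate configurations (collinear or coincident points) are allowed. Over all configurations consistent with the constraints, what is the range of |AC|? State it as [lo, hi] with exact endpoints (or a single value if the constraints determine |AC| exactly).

|AB| ∈ {2}
|BC| ∈ {39}
|AC| ∈ {√(1447)}

|AC| = √(1447)  (≈ 38.0395)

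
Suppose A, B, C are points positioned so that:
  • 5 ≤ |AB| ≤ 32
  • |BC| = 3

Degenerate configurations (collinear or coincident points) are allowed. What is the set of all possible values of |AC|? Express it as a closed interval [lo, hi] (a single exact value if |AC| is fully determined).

|AB| ∈ [5, 32]
|BC| ∈ {3}
|AC| ∈ [2, 35]

|AC| ∈ [2, 35]  (≈ [2.0000, 35.0000])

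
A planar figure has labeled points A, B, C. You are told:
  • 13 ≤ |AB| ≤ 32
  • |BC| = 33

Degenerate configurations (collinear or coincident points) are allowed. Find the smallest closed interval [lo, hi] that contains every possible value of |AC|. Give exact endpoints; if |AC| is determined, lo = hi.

|AB| ∈ [13, 32]
|BC| ∈ {33}
|AC| ∈ [1, 65]

|AC| ∈ [1, 65]  (≈ [1.0000, 65.0000])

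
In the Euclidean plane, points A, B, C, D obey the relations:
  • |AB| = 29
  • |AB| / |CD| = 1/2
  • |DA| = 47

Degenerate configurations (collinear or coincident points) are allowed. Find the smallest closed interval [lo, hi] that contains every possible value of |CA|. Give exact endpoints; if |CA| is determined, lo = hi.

|AB| ∈ {29}
|AD| ∈ {47}
|CD| ∈ {58}
|BD| ∈ [18, 76]
|AC| ∈ [11, 105]
|BC| ∈ [0, 134]

|CA| ∈ [11, 105]  (≈ [11.0000, 105.0000])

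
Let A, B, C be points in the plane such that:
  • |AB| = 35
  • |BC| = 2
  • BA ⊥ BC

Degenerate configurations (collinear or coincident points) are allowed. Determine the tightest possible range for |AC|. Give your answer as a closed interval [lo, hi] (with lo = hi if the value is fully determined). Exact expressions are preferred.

|AB| ∈ {35}
|BC| ∈ {2}
|AC| ∈ {√(1229)}

|AC| = √(1229)  (≈ 35.0571)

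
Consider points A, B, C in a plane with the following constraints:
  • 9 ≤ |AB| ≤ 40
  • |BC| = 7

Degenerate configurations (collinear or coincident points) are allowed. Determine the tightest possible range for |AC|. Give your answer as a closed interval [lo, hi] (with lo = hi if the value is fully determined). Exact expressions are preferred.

|AC| ∈ [2, 47]  (≈ [2.0000, 47.0000])

|AB| ∈ [9, 40]
|BC| ∈ {7}
|AC| ∈ [2, 47]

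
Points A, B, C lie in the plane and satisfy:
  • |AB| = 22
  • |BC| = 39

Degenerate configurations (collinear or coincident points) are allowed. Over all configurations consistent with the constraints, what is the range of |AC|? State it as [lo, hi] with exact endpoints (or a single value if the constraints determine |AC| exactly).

|AC| ∈ [17, 61]  (≈ [17.0000, 61.0000])

|AB| ∈ {22}
|BC| ∈ {39}
|AC| ∈ [17, 61]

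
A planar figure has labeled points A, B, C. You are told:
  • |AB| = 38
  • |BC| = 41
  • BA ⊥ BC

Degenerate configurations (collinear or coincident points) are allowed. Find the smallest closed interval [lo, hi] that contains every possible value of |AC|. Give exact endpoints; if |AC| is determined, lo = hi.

|AB| ∈ {38}
|BC| ∈ {41}
|AC| ∈ {25·√(5)}

|AC| = 25·√(5)  (≈ 55.9017)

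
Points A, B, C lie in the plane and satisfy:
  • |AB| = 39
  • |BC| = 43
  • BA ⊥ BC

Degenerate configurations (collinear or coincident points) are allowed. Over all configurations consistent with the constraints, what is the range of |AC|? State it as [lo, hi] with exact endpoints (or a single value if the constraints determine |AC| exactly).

|AC| = √(3370)  (≈ 58.0517)

|AB| ∈ {39}
|BC| ∈ {43}
|AC| ∈ {√(3370)}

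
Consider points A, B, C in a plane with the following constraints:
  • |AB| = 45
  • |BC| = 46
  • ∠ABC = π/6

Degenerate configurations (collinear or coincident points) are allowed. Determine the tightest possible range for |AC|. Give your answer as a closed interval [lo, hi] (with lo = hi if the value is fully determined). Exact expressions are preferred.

|AC| = √(4141 - 2070·√(3))  (≈ 23.5723)

|AB| ∈ {45}
|BC| ∈ {46}
|AC| ∈ {√(4141 - 2070·√(3))}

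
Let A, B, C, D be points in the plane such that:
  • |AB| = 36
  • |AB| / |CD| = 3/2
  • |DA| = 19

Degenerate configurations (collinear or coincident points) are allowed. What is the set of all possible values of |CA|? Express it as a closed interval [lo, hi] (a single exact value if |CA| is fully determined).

|CA| ∈ [5, 43]  (≈ [5.0000, 43.0000])

|AB| ∈ {36}
|AD| ∈ {19}
|CD| ∈ {24}
|BD| ∈ [17, 55]
|AC| ∈ [5, 43]
|BC| ∈ [0, 79]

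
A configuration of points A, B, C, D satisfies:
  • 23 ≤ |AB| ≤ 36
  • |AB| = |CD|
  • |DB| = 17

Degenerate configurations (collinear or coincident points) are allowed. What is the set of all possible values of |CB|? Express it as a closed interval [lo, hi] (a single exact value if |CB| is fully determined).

|AB| ∈ [23, 36]
|BD| ∈ {17}
|CD| ∈ [23, 36]
|AD| ∈ [6, 53]
|BC| ∈ [6, 53]
|AC| ∈ [0, 89]

|CB| ∈ [6, 53]  (≈ [6.0000, 53.0000])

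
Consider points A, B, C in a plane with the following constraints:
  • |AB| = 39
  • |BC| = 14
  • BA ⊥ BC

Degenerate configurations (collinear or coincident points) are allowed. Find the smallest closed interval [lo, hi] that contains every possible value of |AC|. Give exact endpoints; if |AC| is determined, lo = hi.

|AC| = √(1717)  (≈ 41.4367)

|AB| ∈ {39}
|BC| ∈ {14}
|AC| ∈ {√(1717)}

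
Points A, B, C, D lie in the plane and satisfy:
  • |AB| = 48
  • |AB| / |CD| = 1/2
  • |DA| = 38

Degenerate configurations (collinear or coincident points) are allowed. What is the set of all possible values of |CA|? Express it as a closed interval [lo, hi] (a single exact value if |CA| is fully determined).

|CA| ∈ [58, 134]  (≈ [58.0000, 134.0000])

|AB| ∈ {48}
|AD| ∈ {38}
|CD| ∈ {96}
|BD| ∈ [10, 86]
|AC| ∈ [58, 134]
|BC| ∈ [10, 182]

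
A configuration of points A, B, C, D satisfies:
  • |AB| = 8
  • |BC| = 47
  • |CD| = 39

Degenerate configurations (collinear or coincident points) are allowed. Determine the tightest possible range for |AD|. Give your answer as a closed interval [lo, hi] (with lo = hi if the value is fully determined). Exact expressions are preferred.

|AD| ∈ [0, 94]  (≈ [0.0000, 94.0000])

|AB| ∈ {8}
|BC| ∈ {47}
|CD| ∈ {39}
|AC| ∈ [39, 55]
|BD| ∈ [8, 86]
|AD| ∈ [0, 94]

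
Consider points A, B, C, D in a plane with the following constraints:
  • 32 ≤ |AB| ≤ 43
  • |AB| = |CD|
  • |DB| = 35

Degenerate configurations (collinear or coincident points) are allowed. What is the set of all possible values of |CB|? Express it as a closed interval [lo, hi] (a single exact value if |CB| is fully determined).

|CB| ∈ [0, 78]  (≈ [0.0000, 78.0000])

|AB| ∈ [32, 43]
|BD| ∈ {35}
|CD| ∈ [32, 43]
|AD| ∈ [0, 78]
|BC| ∈ [0, 78]
|AC| ∈ [0, 121]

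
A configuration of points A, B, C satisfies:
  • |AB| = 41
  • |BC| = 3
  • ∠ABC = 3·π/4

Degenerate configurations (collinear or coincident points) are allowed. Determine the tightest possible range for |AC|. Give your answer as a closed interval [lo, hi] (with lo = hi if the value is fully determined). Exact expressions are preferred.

|AC| = √(123·√(2) + 1690)  (≈ 43.1735)

|AB| ∈ {41}
|BC| ∈ {3}
|AC| ∈ {√(123·√(2) + 1690)}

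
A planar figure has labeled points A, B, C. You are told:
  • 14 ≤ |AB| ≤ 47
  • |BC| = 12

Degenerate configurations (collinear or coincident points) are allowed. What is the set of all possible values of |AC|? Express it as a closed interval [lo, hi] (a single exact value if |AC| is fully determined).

|AB| ∈ [14, 47]
|BC| ∈ {12}
|AC| ∈ [2, 59]

|AC| ∈ [2, 59]  (≈ [2.0000, 59.0000])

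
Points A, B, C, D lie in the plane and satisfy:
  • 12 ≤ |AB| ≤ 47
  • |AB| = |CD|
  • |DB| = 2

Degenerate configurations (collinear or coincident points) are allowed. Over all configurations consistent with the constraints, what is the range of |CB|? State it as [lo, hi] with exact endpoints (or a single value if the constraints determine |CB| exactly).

|CB| ∈ [10, 49]  (≈ [10.0000, 49.0000])

|AB| ∈ [12, 47]
|BD| ∈ {2}
|CD| ∈ [12, 47]
|AD| ∈ [10, 49]
|BC| ∈ [10, 49]
|AC| ∈ [0, 96]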